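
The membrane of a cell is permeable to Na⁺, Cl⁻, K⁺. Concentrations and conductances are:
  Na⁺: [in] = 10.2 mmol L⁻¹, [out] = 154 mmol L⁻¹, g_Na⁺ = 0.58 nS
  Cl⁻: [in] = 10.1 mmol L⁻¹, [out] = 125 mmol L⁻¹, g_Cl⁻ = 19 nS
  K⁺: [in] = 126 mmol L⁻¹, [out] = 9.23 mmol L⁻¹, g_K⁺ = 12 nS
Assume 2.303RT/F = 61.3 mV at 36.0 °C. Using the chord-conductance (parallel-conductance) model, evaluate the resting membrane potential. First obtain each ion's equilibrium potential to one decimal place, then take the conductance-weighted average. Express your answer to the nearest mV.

E_Na⁺ = (61.3/1)·log₁₀(154/10.2) = 72.3 mV
E_Cl⁻ = (61.3/-1)·log₁₀(125/10.1) = -67.0 mV
E_K⁺ = (61.3/1)·log₁₀(9.23/126) = -69.6 mV
Vm = (Σ gᵢEᵢ)/(Σ gᵢ) = (0.58·72.3 + 19·-67.0 + 12·-69.6) / (0.58 + 19 + 12)
= -2066.27 / 31.58 = -65.43 mV

-65 mV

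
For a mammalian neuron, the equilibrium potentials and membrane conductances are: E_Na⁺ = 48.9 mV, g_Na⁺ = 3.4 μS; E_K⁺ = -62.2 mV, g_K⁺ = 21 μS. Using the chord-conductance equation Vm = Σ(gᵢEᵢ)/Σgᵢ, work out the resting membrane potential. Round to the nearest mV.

-47 mV

Σ gᵢEᵢ = 3.4·(48.9) + 21·(-62.2) = -1139.94
Σ gᵢ = 3.4 + 21 = 24.4
Vm = -1139.94 / 24.4 = -46.72 mV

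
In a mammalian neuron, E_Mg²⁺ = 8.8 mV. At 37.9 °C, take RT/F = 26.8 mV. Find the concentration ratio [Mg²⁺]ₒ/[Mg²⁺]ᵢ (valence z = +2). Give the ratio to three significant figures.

ln([out]/[in]) = E·z/(26.8) = 8.8 × 2 / 26.8 = 0.6567
[out]/[in] = e^(0.6567) = 1.928

1.93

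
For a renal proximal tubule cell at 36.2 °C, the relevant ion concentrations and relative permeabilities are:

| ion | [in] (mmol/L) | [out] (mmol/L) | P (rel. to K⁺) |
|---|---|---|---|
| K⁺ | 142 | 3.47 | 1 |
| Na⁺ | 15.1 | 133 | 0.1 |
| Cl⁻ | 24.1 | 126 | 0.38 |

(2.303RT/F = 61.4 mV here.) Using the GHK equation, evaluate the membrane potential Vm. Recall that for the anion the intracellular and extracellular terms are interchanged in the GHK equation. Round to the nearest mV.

-53 mV

Vm = 61.4 · log₁₀[(Σ P·[cation]ₒ + Σ P·[anion]ᵢ) / (Σ P·[cation]ᵢ + Σ P·[anion]ₒ)]
Numerator = 1×3.47 + 0.1×133 + 0.38×24.1 = 25.93
Denominator = 1×142 + 0.1×15.1 + 0.38×126 = 191.4
Vm = 61.4 · log₁₀(0.13547) = 61.4 × (-0.8682) = -53.30 mV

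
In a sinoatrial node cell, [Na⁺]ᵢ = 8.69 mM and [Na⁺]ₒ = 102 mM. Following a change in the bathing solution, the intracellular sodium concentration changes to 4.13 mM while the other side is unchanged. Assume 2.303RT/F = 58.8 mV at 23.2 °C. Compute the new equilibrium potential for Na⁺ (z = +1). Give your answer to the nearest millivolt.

82 mV

After the shift: [Na⁺]_out = 102, [Na⁺]_in = 4.13 mM.
E_new = (58.8/1)·log₁₀(102/4.13) = 58.80 · (1.3927) = 81.89 mV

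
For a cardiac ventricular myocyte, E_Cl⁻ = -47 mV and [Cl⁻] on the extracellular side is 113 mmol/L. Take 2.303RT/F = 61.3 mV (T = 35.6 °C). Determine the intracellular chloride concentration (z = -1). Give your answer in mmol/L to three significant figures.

19.3 mmol/L

Nernst: E = (61.3/-1) · log₁₀([out]/[in]), so log₁₀([out]/[in]) = -47.0 × -1 / 61.3 = 0.7667.
[out]/[in] = 10^(0.7667) = 5.844.
[in] = 113 / 5.844 = 19.34 mmol/L.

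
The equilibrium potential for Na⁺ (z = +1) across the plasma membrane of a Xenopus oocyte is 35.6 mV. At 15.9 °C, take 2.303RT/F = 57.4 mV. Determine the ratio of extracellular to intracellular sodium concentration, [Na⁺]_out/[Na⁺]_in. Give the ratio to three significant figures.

4.17

log₁₀([out]/[in]) = E·z/(57.4) = 35.6 × 1 / 57.4 = 0.6202
[out]/[in] = 10^(0.6202) = 4.171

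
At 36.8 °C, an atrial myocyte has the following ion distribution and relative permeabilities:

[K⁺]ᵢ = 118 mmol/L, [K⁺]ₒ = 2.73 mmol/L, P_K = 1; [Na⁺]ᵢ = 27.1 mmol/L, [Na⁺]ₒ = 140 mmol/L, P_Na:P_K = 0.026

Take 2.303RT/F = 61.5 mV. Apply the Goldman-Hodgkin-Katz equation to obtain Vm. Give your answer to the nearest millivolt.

Vm = 61.5 · log₁₀[(Σ P·[cation]ₒ + Σ P·[anion]ᵢ) / (Σ P·[cation]ᵢ + Σ P·[anion]ₒ)]
Numerator = 1×2.73 + 0.026×140 = 6.37
Denominator = 1×118 + 0.026×27.1 = 118.7
Vm = 61.5 · log₁₀(0.053663) = 61.5 × (-1.2703) = -78.13 mV

-78 mV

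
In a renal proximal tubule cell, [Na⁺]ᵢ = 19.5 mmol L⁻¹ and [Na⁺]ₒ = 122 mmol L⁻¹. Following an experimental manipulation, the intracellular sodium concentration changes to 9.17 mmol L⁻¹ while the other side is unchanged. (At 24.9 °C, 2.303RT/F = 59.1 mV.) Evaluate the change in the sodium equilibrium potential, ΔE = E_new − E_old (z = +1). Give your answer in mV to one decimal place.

E_old = (59.1/1)·log₁₀(122/19.5) = 47.06 mV
E_new = (59.1/1)·log₁₀(122/9.17) = 66.43 mV
ΔE = 66.43 − (47.06) = 19.37 mV

19.4 mV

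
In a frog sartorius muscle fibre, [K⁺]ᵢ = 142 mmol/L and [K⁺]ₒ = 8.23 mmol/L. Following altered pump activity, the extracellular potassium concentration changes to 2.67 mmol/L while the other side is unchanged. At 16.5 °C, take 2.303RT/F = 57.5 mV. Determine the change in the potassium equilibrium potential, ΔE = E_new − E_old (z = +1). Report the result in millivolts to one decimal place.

E_old = (57.5/1)·log₁₀(8.23/142) = -71.12 mV
E_new = (57.5/1)·log₁₀(2.67/142) = -99.23 mV
ΔE = -99.23 − (-71.12) = -28.11 mV

-28.1 mV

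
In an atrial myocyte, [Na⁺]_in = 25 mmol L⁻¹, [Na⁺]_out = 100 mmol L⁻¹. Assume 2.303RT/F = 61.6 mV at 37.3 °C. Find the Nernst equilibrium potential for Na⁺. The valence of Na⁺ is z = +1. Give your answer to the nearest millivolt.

37 mV

E = (61.6/z) · log₁₀([Na⁺]_out/[Na⁺]_in) with z = +1.
= (61.6/1) · log₁₀(100/25) = 61.60 · log₁₀(4)
= 61.60 · (0.6021) = 37.09 mV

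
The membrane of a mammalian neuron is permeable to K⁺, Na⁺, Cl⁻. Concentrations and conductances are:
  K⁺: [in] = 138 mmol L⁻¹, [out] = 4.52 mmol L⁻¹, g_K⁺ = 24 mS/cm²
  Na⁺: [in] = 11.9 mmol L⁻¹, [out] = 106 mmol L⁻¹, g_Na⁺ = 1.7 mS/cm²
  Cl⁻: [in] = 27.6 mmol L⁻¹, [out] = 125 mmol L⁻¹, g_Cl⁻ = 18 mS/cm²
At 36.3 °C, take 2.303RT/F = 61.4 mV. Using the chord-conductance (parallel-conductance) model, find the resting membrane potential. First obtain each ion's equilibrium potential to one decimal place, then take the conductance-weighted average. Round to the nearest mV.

-64 mV

E_K⁺ = (61.4/1)·log₁₀(4.52/138) = -91.2 mV
E_Na⁺ = (61.4/1)·log₁₀(106/11.9) = 58.3 mV
E_Cl⁻ = (61.4/-1)·log₁₀(125/27.6) = -40.3 mV
Vm = (Σ gᵢEᵢ)/(Σ gᵢ) = (24·-91.2 + 1.7·58.3 + 18·-40.3) / (24 + 1.7 + 18)
= -2815.09 / 43.7 = -64.42 mV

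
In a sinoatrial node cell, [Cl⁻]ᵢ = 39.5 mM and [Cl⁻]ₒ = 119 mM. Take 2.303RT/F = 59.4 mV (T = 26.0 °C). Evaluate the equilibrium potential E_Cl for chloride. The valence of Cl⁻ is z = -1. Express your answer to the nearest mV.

-28 mV

E = (59.4/z) · log₁₀([Cl⁻]_out/[Cl⁻]_in) with z = -1.
For an anion, dividing by z = -1 reverses the sign.
= (59.4/-1) · log₁₀(119/39.5) = -59.40 · log₁₀(3.013)
= -59.40 · (0.4789) = -28.45 mV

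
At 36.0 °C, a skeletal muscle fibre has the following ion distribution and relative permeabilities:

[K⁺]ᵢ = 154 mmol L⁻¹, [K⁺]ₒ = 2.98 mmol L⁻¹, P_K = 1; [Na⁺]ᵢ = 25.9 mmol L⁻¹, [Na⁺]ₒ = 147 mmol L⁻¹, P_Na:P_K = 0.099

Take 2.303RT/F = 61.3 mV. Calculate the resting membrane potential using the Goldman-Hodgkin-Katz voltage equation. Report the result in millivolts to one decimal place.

Vm = 61.3 · log₁₀[(Σ P·[cation]ₒ + Σ P·[anion]ᵢ) / (Σ P·[cation]ᵢ + Σ P·[anion]ₒ)]
Numerator = 1×2.98 + 0.099×147 = 17.53
Denominator = 1×154 + 0.099×25.9 = 156.6
Vm = 61.3 · log₁₀(0.11199) = 61.3 × (-0.9508) = -58.29 mV

-58.3 mV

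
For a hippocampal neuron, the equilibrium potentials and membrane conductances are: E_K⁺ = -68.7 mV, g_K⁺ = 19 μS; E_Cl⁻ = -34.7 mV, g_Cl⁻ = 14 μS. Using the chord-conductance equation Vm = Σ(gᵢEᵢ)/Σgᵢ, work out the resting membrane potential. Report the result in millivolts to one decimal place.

-54.3 mV

Σ gᵢEᵢ = 19·(-68.7) + 14·(-34.7) = -1791.10
Σ gᵢ = 19 + 14 = 33
Vm = -1791.10 / 33 = -54.28 mV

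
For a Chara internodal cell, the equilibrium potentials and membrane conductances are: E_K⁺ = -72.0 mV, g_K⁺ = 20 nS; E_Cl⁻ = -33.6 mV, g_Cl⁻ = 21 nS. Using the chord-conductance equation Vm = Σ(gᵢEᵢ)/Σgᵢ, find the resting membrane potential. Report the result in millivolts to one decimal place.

Σ gᵢEᵢ = 20·(-72.0) + 21·(-33.6) = -2145.60
Σ gᵢ = 20 + 21 = 41
Vm = -2145.60 / 41 = -52.33 mV

-52.3 mV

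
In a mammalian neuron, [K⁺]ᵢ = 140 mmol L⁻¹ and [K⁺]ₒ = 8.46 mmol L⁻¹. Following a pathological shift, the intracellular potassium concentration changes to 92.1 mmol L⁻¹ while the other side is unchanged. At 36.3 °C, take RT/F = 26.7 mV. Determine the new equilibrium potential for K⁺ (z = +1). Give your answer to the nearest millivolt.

-64 mV

After the shift: [K⁺]_out = 8.46, [K⁺]_in = 92.1 mmol L⁻¹.
E_new = (26.7/1)·ln(8.46/92.1) = 26.70 · (-2.3875) = -63.75 mV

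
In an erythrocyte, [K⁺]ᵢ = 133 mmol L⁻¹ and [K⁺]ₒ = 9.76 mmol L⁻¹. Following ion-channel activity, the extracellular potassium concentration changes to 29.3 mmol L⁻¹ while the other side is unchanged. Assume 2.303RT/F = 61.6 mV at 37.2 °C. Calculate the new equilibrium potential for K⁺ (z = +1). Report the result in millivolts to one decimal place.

After the shift: [K⁺]_out = 29.3, [K⁺]_in = 133 mmol L⁻¹.
E_new = (61.6/1)·log₁₀(29.3/133) = 61.60 · (-0.6570) = -40.47 mV

-40.5 mV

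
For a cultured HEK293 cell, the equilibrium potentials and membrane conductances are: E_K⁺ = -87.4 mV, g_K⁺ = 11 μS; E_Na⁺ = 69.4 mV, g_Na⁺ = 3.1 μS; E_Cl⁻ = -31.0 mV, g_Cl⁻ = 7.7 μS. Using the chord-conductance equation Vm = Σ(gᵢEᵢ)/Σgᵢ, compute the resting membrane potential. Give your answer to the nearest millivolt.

-45 mV

Σ gᵢEᵢ = 11·(-87.4) + 3.1·(69.4) + 7.7·(-31.0) = -984.96
Σ gᵢ = 11 + 3.1 + 7.7 = 21.8
Vm = -984.96 / 21.8 = -45.18 mV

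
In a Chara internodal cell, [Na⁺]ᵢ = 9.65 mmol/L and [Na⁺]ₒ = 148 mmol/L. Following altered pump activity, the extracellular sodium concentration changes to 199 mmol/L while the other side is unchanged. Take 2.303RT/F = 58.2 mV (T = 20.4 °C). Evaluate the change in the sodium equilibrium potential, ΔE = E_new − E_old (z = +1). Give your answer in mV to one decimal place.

7.5 mV

E_old = (58.2/1)·log₁₀(148/9.65) = 69.01 mV
E_new = (58.2/1)·log₁₀(199/9.65) = 76.49 mV
ΔE = 76.49 − (69.01) = 7.48 mV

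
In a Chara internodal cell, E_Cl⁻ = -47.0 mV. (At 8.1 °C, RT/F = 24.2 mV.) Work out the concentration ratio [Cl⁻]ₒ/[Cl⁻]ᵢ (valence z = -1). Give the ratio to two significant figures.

7.0

ln([out]/[in]) = E·z/(24.2) = -47.0 × -1 / 24.2 = 1.9421
[out]/[in] = e^(1.9421) = 6.974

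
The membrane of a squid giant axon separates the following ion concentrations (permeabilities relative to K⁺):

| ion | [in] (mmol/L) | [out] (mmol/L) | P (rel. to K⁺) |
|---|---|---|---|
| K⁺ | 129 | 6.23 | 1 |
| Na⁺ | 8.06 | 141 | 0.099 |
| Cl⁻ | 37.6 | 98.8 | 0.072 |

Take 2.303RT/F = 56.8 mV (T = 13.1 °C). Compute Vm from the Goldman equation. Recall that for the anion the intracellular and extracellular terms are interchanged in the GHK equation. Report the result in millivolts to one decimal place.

-44.1 mV

Vm = 56.8 · log₁₀[(Σ P·[cation]ₒ + Σ P·[anion]ᵢ) / (Σ P·[cation]ᵢ + Σ P·[anion]ₒ)]
Numerator = 1×6.23 + 0.099×141 + 0.072×37.6 = 22.9
Denominator = 1×129 + 0.099×8.06 + 0.072×98.8 = 136.9
Vm = 56.8 · log₁₀(0.16723) = 56.8 × (-0.7767) = -44.12 mV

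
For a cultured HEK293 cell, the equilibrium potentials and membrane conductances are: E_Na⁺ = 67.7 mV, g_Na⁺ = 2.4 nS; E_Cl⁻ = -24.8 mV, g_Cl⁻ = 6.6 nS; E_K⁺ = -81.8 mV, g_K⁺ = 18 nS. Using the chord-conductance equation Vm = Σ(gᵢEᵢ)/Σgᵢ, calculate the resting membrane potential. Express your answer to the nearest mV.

-55 mV

Σ gᵢEᵢ = 2.4·(67.7) + 6.6·(-24.8) + 18·(-81.8) = -1473.60
Σ gᵢ = 2.4 + 6.6 + 18 = 27
Vm = -1473.60 / 27 = -54.58 mV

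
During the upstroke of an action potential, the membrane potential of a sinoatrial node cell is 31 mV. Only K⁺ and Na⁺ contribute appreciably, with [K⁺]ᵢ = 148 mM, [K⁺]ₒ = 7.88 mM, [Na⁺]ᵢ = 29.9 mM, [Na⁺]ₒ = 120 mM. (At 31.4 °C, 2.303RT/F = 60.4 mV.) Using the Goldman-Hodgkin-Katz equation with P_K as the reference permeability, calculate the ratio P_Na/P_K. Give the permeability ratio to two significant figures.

21

Let α = P_Na/P_K. GHK: Vm = 60.4·log₁₀[(Kₒ + α·Naₒ)/(Kᵢ + α·Naᵢ)].
10^(Vm/60.4) = 10^(31.0/60.4) = 3.2602
So 3.2602·(Kᵢ + α·Naᵢ) = Kₒ + α·Naₒ → α = (3.2602·148.0 − 7.88) / (120.0 − 3.2602·29.9)
α = (482.5 − 7.88) / (120.0 − 97.48) = 474.6/22.52 = 21.08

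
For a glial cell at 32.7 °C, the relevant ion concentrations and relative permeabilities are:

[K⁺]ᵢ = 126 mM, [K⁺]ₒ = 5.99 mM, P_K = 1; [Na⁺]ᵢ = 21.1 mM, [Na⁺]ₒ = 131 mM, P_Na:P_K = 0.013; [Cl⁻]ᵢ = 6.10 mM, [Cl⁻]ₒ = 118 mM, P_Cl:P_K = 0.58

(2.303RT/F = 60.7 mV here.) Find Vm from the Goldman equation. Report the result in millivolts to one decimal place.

-75.2 mV

Vm = 60.7 · log₁₀[(Σ P·[cation]ₒ + Σ P·[anion]ᵢ) / (Σ P·[cation]ᵢ + Σ P·[anion]ₒ)]
Numerator = 1×5.99 + 0.013×131 + 0.58×6.10 = 11.23
Denominator = 1×126 + 0.013×21.1 + 0.58×118 = 194.7
Vm = 60.7 · log₁₀(0.057679) = 60.7 × (-1.2390) = -75.21 mV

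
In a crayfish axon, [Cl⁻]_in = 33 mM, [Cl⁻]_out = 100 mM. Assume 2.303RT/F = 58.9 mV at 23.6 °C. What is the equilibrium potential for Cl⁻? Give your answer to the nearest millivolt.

E = (58.9/z) · log₁₀([Cl⁻]_out/[Cl⁻]_in) with z = -1.
For an anion, dividing by z = -1 reverses the sign.
= (58.9/-1) · log₁₀(100/33) = -58.90 · log₁₀(3.03)
= -58.90 · (0.4815) = -28.36 mV

-28 mV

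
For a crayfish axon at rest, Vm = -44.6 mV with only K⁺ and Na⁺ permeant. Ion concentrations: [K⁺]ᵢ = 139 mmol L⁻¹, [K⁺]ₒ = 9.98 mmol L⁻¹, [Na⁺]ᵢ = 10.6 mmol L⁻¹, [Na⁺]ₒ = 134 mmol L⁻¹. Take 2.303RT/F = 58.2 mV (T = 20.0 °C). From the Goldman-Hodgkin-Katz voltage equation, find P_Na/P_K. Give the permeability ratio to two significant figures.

0.10

Let α = P_Na/P_K. GHK: Vm = 58.2·log₁₀[(Kₒ + α·Naₒ)/(Kᵢ + α·Naᵢ)].
10^(Vm/58.2) = 10^(-44.6/58.2) = 0.17127
So 0.17127·(Kᵢ + α·Naᵢ) = Kₒ + α·Naₒ → α = (0.17127·139.0 − 9.98) / (134.0 − 0.17127·10.6)
α = (23.81 − 9.98) / (134.0 − 1.815) = 13.83/132.2 = 0.1046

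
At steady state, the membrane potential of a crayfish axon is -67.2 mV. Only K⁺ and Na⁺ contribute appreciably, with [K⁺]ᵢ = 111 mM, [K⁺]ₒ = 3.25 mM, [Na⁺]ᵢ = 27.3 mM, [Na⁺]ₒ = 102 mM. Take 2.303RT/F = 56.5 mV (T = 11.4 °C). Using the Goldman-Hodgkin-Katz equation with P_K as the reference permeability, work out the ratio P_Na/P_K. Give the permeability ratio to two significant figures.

0.039

Let α = P_Na/P_K. GHK: Vm = 56.5·log₁₀[(Kₒ + α·Naₒ)/(Kᵢ + α·Naᵢ)].
10^(Vm/56.5) = 10^(-67.2/56.5) = 0.064658
So 0.064658·(Kᵢ + α·Naᵢ) = Kₒ + α·Naₒ → α = (0.064658·111.0 − 3.25) / (102.0 − 0.064658·27.3)
α = (7.177 − 3.25) / (102.0 − 1.765) = 3.927/100.2 = 0.03918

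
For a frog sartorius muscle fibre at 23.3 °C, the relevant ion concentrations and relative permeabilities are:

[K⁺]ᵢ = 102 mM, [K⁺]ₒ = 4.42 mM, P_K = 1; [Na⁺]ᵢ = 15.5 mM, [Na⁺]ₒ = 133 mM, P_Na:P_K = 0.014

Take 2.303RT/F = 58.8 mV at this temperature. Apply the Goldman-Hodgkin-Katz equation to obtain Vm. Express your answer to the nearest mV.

-71 mV

Vm = 58.8 · log₁₀[(Σ P·[cation]ₒ + Σ P·[anion]ᵢ) / (Σ P·[cation]ᵢ + Σ P·[anion]ₒ)]
Numerator = 1×4.42 + 0.014×133 = 6.282
Denominator = 1×102 + 0.014×15.5 = 102.2
Vm = 58.8 · log₁₀(0.061457) = 58.8 × (-1.2114) = -71.23 mV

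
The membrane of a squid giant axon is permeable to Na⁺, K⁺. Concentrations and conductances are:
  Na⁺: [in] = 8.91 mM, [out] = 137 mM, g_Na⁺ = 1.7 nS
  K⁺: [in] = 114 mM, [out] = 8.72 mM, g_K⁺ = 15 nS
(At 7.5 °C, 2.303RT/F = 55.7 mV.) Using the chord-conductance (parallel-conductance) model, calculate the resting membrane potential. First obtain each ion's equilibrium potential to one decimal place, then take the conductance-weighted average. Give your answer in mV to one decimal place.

-49.1 mV

E_Na⁺ = (55.7/1)·log₁₀(137/8.91) = 66.1 mV
E_K⁺ = (55.7/1)·log₁₀(8.72/114) = -62.2 mV
Vm = (Σ gᵢEᵢ)/(Σ gᵢ) = (1.7·66.1 + 15·-62.2) / (1.7 + 15)
= -820.63 / 16.7 = -49.14 mV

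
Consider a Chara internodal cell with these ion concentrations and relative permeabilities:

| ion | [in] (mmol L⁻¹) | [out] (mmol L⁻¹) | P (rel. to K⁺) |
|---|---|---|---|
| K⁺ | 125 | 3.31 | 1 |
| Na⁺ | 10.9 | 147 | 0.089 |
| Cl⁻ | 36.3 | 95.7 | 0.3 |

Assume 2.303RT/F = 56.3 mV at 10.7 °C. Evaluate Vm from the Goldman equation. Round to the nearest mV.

-42 mV

Vm = 56.3 · log₁₀[(Σ P·[cation]ₒ + Σ P·[anion]ᵢ) / (Σ P·[cation]ᵢ + Σ P·[anion]ₒ)]
Numerator = 1×3.31 + 0.089×147 + 0.3×36.3 = 27.28
Denominator = 1×125 + 0.089×10.9 + 0.3×95.7 = 154.7
Vm = 56.3 · log₁₀(0.17638) = 56.3 × (-0.7535) = -42.42 mV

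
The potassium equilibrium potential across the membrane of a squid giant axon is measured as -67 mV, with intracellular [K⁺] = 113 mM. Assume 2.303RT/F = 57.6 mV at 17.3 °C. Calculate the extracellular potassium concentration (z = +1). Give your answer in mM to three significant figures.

7.76 mM

Nernst: E = (57.6/1) · log₁₀([out]/[in]), so log₁₀([out]/[in]) = -67.0 × 1 / 57.6 = -1.1632.
[out]/[in] = 10^(-1.1632) = 0.06868.
[out] = 0.06868 × 113 = 7.76 mM.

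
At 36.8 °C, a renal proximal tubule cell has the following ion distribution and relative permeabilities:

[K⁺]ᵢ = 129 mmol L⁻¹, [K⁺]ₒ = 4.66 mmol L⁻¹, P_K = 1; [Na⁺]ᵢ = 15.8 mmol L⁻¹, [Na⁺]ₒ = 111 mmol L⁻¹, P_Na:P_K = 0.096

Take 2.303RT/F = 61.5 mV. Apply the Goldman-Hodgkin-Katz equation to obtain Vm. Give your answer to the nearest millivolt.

Vm = 61.5 · log₁₀[(Σ P·[cation]ₒ + Σ P·[anion]ᵢ) / (Σ P·[cation]ᵢ + Σ P·[anion]ₒ)]
Numerator = 1×4.66 + 0.096×111 = 15.32
Denominator = 1×129 + 0.096×15.8 = 130.5
Vm = 61.5 · log₁₀(0.11735) = 61.5 × (-0.9305) = -57.23 mV

-57 mV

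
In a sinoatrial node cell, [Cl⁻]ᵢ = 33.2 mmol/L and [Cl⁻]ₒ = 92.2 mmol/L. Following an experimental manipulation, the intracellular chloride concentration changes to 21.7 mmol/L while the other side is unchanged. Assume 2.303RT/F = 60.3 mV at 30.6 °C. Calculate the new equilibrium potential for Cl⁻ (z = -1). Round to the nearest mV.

After the shift: [Cl⁻]_out = 92.2, [Cl⁻]_in = 21.7 mmol/L.
E_new = (60.3/-1)·log₁₀(92.2/21.7) = -60.30 · (0.6283) = -37.88 mV

-38 mV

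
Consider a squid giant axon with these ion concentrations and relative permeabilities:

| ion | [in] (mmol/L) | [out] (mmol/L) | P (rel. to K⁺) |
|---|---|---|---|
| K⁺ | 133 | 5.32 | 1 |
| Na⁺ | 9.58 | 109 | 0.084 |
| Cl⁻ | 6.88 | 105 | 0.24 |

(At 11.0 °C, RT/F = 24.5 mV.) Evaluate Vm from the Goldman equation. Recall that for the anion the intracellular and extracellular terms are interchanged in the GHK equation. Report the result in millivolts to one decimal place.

-56.1 mV

Vm = 24.5 · ln[(Σ P·[cation]ₒ + Σ P·[anion]ᵢ) / (Σ P·[cation]ᵢ + Σ P·[anion]ₒ)]
Numerator = 1×5.32 + 0.084×109 + 0.24×6.88 = 16.13
Denominator = 1×133 + 0.084×9.58 + 0.24×105 = 159
Vm = 24.5 · ln(0.10143) = 24.5 × (-2.2884) = -56.07 mV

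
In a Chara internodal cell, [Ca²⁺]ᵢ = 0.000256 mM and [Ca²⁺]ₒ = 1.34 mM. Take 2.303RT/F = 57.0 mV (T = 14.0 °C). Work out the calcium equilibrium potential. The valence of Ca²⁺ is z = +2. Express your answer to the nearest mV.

E = (57.0/z) · log₁₀([Ca²⁺]_out/[Ca²⁺]_in) with z = +2.
= (57.0/2) · log₁₀(1.34/0.000256) = 28.50 · log₁₀(5234)
= 28.50 · (3.7189) = 105.99 mV

106 mV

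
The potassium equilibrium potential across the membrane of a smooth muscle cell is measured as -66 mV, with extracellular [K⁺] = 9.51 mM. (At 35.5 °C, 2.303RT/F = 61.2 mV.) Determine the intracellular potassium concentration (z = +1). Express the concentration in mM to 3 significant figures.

114 mM

Nernst: E = (61.2/1) · log₁₀([out]/[in]), so log₁₀([out]/[in]) = -66.0 × 1 / 61.2 = -1.0784.
[out]/[in] = 10^(-1.0784) = 0.08348.
[in] = 9.51 / 0.08348 = 113.9 mM.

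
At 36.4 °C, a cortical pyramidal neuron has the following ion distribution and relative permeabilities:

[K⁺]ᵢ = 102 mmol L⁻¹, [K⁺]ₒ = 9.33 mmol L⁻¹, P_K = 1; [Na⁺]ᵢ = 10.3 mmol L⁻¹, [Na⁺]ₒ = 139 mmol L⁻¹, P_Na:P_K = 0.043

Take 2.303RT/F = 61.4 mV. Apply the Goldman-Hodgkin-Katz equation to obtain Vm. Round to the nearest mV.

Vm = 61.4 · log₁₀[(Σ P·[cation]ₒ + Σ P·[anion]ᵢ) / (Σ P·[cation]ᵢ + Σ P·[anion]ₒ)]
Numerator = 1×9.33 + 0.043×139 = 15.31
Denominator = 1×102 + 0.043×10.3 = 102.4
Vm = 61.4 · log₁₀(0.14942) = 61.4 × (-0.8256) = -50.69 mV

-51 mV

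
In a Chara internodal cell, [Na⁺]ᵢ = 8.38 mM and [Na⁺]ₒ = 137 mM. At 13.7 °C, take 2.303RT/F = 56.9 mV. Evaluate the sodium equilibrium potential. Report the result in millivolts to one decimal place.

69.0 mV

E = (56.9/z) · log₁₀([Na⁺]_out/[Na⁺]_in) with z = +1.
= (56.9/1) · log₁₀(137/8.38) = 56.90 · log₁₀(16.35)
= 56.90 · (1.2135) = 69.05 mV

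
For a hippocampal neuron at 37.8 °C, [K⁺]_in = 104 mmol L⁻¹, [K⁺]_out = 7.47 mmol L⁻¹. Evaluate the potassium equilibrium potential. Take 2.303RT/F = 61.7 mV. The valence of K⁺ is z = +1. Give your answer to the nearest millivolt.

E = (61.7/z) · log₁₀([K⁺]_out/[K⁺]_in) with z = +1.
= (61.7/1) · log₁₀(7.47/104) = 61.70 · log₁₀(0.07183)
= 61.70 · (-1.1437) = -70.57 mV

-71 mV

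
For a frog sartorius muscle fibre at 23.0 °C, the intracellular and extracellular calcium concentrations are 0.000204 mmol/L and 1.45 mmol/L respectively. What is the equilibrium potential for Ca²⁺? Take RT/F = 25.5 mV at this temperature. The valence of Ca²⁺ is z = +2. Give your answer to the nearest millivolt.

E = (25.5/z) · ln([Ca²⁺]_out/[Ca²⁺]_in) with z = +2.
= (25.5/2) · ln(1.45/0.000204) = 12.75 · ln(7108)
= 12.75 · (8.8690) = 113.08 mV

113 mV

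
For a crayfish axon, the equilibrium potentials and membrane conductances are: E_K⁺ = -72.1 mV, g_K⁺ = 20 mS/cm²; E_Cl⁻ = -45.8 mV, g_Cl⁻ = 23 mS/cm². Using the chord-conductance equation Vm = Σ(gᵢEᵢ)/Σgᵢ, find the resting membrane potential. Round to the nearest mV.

-58 mV

Σ gᵢEᵢ = 20·(-72.1) + 23·(-45.8) = -2495.40
Σ gᵢ = 20 + 23 = 43
Vm = -2495.40 / 43 = -58.03 mV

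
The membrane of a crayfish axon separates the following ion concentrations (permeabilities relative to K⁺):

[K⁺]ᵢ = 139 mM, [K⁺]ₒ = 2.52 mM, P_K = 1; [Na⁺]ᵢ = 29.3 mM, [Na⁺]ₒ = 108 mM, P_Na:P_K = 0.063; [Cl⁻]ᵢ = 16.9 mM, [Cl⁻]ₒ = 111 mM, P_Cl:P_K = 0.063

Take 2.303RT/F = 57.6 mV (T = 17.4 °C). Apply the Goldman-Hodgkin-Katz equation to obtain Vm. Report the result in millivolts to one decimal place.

-66.4 mV

Vm = 57.6 · log₁₀[(Σ P·[cation]ₒ + Σ P·[anion]ᵢ) / (Σ P·[cation]ᵢ + Σ P·[anion]ₒ)]
Numerator = 1×2.52 + 0.063×108 + 0.063×16.9 = 10.39
Denominator = 1×139 + 0.063×29.3 + 0.063×111 = 147.8
Vm = 57.6 · log₁₀(0.07027) = 57.6 × (-1.1532) = -66.43 mV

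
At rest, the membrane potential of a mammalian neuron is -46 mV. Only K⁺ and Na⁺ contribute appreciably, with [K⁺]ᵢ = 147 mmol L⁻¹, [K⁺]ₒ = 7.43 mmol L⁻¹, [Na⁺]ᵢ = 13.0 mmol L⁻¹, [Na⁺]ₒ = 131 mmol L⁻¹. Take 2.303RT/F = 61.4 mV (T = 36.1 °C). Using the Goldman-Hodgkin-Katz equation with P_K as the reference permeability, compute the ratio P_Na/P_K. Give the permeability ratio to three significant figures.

0.146

Let α = P_Na/P_K. GHK: Vm = 61.4·log₁₀[(Kₒ + α·Naₒ)/(Kᵢ + α·Naᵢ)].
10^(Vm/61.4) = 10^(-46.0/61.4) = 0.17816
So 0.17816·(Kᵢ + α·Naᵢ) = Kₒ + α·Naₒ → α = (0.17816·147.0 − 7.43) / (131.0 − 0.17816·13.0)
α = (26.19 − 7.43) / (131.0 − 2.316) = 18.76/128.7 = 0.1458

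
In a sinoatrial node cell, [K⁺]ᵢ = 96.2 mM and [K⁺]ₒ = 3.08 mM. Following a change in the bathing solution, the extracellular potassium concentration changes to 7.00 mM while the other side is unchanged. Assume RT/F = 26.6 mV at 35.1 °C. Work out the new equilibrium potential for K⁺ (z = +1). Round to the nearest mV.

After the shift: [K⁺]_out = 7.00, [K⁺]_in = 96.2 mM.
E_new = (26.6/1)·ln(7.00/96.2) = 26.60 · (-2.6205) = -69.71 mV

-70 mV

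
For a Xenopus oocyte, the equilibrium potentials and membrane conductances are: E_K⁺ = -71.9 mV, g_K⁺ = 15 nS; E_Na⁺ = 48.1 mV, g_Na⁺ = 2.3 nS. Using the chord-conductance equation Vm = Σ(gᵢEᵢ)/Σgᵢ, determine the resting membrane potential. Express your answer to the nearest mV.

-56 mV

Σ gᵢEᵢ = 15·(-71.9) + 2.3·(48.1) = -967.87
Σ gᵢ = 15 + 2.3 = 17.3
Vm = -967.87 / 17.3 = -55.95 mV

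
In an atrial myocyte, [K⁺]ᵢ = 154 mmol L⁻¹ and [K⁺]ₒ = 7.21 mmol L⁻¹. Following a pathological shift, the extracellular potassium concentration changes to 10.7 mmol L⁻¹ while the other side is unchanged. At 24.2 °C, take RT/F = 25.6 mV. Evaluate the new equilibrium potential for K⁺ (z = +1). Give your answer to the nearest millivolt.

-68 mV

After the shift: [K⁺]_out = 10.7, [K⁺]_in = 154 mmol L⁻¹.
E_new = (25.6/1)·ln(10.7/154) = 25.60 · (-2.6667) = -68.27 mV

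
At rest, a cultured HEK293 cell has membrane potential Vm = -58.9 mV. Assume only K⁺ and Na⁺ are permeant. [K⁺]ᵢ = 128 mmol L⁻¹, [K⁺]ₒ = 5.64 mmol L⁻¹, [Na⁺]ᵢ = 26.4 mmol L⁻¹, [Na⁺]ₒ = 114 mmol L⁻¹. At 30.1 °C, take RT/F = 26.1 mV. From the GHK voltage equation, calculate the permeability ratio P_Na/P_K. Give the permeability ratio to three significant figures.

0.0698

Let α = P_Na/P_K. GHK: Vm = 26.1·ln[(Kₒ + α·Naₒ)/(Kᵢ + α·Naᵢ)].
e^(Vm/26.1) = e^(-58.9/26.1) = 0.10469
So 0.10469·(Kᵢ + α·Naᵢ) = Kₒ + α·Naₒ → α = (0.10469·128.0 − 5.64) / (114.0 − 0.10469·26.4)
α = (13.4 − 5.64) / (114.0 − 2.764) = 7.761/111.2 = 0.06977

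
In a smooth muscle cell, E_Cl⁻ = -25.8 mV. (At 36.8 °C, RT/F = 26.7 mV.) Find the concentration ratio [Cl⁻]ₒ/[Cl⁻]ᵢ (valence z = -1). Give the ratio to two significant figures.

ln([out]/[in]) = E·z/(26.7) = -25.8 × -1 / 26.7 = 0.9663
[out]/[in] = e^(0.9663) = 2.628

2.6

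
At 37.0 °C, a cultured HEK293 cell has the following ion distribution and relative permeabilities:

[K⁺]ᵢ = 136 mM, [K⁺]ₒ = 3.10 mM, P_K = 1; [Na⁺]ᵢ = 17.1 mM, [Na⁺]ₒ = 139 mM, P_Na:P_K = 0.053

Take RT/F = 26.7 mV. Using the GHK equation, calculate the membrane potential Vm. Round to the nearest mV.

-69 mV

Vm = 26.7 · ln[(Σ P·[cation]ₒ + Σ P·[anion]ᵢ) / (Σ P·[cation]ᵢ + Σ P·[anion]ₒ)]
Numerator = 1×3.10 + 0.053×139 = 10.47
Denominator = 1×136 + 0.053×17.1 = 136.9
Vm = 26.7 · ln(0.076454) = 26.7 × (-2.5711) = -68.65 mV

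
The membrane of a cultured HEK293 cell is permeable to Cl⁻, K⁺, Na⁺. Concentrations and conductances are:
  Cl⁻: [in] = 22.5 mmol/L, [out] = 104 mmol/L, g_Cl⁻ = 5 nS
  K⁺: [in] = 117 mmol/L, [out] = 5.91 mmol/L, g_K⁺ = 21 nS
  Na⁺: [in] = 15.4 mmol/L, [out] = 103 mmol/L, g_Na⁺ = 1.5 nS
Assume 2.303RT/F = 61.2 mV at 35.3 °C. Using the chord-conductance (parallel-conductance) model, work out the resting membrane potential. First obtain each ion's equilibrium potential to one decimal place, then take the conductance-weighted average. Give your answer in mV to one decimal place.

E_Cl⁻ = (61.2/-1)·log₁₀(104/22.5) = -40.7 mV
E_K⁺ = (61.2/1)·log₁₀(5.91/117) = -79.4 mV
E_Na⁺ = (61.2/1)·log₁₀(103/15.4) = 50.5 mV
Vm = (Σ gᵢEᵢ)/(Σ gᵢ) = (5·-40.7 + 21·-79.4 + 1.5·50.5) / (5 + 21 + 1.5)
= -1795.15 / 27.5 = -65.28 mV

-65.3 mV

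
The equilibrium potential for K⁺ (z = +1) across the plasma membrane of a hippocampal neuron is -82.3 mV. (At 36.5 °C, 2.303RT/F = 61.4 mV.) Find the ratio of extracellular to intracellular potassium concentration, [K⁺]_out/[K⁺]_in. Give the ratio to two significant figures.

log₁₀([out]/[in]) = E·z/(61.4) = -82.3 × 1 / 61.4 = -1.3404
[out]/[in] = 10^(-1.3404) = 0.04567

0.046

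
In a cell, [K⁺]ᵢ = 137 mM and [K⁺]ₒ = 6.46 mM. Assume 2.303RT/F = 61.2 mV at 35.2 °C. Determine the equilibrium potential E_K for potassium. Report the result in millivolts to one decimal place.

E = (61.2/z) · log₁₀([K⁺]_out/[K⁺]_in) with z = +1.
= (61.2/1) · log₁₀(6.46/137) = 61.20 · log₁₀(0.04715)
= 61.20 · (-1.3265) = -81.18 mV

-81.2 mV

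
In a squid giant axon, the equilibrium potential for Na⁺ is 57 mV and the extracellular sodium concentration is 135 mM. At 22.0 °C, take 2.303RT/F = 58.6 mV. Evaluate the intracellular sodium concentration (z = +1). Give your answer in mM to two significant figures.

Nernst: E = (58.6/1) · log₁₀([out]/[in]), so log₁₀([out]/[in]) = 57.0 × 1 / 58.6 = 0.9727.
[out]/[in] = 10^(0.9727) = 9.391.
[in] = 135 / 9.391 = 14.38 mM.

14 mM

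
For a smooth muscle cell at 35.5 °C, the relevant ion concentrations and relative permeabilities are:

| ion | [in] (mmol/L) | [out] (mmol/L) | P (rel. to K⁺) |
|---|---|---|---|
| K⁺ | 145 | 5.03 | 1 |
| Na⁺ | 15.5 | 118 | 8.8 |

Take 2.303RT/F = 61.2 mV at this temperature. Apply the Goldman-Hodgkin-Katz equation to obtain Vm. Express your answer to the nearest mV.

35 mV

Vm = 61.2 · log₁₀[(Σ P·[cation]ₒ + Σ P·[anion]ᵢ) / (Σ P·[cation]ᵢ + Σ P·[anion]ₒ)]
Numerator = 1×5.03 + 8.8×118 = 1043
Denominator = 1×145 + 8.8×15.5 = 281.4
Vm = 61.2 · log₁₀(3.708) = 61.2 × (0.5691) = 34.83 mV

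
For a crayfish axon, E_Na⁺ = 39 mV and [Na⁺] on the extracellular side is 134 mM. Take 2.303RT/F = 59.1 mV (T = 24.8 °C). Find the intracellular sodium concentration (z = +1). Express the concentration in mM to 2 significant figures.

29 mM

Nernst: E = (59.1/1) · log₁₀([out]/[in]), so log₁₀([out]/[in]) = 39.0 × 1 / 59.1 = 0.6599.
[out]/[in] = 10^(0.6599) = 4.57.
[in] = 134 / 4.57 = 29.32 mM.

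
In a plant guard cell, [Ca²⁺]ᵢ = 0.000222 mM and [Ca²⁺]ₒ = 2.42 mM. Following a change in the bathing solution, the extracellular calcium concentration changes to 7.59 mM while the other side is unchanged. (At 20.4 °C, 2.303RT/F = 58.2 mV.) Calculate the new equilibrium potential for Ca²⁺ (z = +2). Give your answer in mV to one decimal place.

131.9 mV

After the shift: [Ca²⁺]_out = 7.59, [Ca²⁺]_in = 0.000222 mM.
E_new = (58.2/2)·log₁₀(7.59/0.000222) = 29.10 · (4.5339) = 131.94 mV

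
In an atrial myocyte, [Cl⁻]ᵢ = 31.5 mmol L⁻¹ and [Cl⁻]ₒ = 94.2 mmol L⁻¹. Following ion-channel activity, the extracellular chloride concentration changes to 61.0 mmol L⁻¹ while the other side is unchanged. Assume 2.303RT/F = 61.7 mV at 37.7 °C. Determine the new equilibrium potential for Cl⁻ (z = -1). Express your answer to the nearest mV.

-18 mV

After the shift: [Cl⁻]_out = 61.0, [Cl⁻]_in = 31.5 mmol L⁻¹.
E_new = (61.7/-1)·log₁₀(61.0/31.5) = -61.70 · (0.2870) = -17.71 mV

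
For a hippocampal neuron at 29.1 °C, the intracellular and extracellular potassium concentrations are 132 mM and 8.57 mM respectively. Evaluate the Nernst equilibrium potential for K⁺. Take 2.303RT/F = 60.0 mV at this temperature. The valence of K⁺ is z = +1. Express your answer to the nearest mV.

E = (60.0/z) · log₁₀([K⁺]_out/[K⁺]_in) with z = +1.
= (60.0/1) · log₁₀(8.57/132) = 60.00 · log₁₀(0.06492)
= 60.00 · (-1.1876) = -71.26 mV

-71 mV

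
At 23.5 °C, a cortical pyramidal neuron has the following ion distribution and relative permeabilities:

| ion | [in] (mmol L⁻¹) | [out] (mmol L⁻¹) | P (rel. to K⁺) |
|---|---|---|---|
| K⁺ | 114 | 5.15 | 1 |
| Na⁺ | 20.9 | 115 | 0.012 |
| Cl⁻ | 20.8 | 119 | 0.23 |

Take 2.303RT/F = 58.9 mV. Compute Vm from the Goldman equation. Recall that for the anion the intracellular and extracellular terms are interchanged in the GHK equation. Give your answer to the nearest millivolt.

-65 mV

Vm = 58.9 · log₁₀[(Σ P·[cation]ₒ + Σ P·[anion]ᵢ) / (Σ P·[cation]ᵢ + Σ P·[anion]ₒ)]
Numerator = 1×5.15 + 0.012×115 + 0.23×20.8 = 11.31
Denominator = 1×114 + 0.012×20.9 + 0.23×119 = 141.6
Vm = 58.9 · log₁₀(0.079889) = 58.9 × (-1.0975) = -64.64 mV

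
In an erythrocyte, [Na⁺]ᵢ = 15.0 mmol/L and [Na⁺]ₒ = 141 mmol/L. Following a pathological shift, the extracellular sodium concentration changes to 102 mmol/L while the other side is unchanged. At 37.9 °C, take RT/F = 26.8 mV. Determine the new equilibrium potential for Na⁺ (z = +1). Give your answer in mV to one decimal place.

51.4 mV

After the shift: [Na⁺]_out = 102, [Na⁺]_in = 15.0 mmol/L.
E_new = (26.8/1)·ln(102/15.0) = 26.80 · (1.9169) = 51.37 mV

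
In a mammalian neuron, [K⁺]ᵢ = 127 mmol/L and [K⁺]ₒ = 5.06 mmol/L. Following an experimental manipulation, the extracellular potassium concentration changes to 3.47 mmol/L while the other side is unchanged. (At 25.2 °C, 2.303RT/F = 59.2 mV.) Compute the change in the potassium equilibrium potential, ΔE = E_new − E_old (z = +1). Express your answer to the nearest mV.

-10 mV

E_old = (59.2/1)·log₁₀(5.06/127) = -82.86 mV
E_new = (59.2/1)·log₁₀(3.47/127) = -92.56 mV
ΔE = -92.56 − (-82.86) = -9.70 mV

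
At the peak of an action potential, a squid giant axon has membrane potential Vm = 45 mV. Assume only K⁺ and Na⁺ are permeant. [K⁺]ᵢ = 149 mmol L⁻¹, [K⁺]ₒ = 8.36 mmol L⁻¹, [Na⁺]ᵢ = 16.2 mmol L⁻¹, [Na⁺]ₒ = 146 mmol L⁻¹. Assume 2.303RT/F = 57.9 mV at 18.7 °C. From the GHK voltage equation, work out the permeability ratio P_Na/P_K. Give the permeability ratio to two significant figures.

Let α = P_Na/P_K. GHK: Vm = 57.9·log₁₀[(Kₒ + α·Naₒ)/(Kᵢ + α·Naᵢ)].
10^(Vm/57.9) = 10^(45.0/57.9) = 5.9869
So 5.9869·(Kᵢ + α·Naᵢ) = Kₒ + α·Naₒ → α = (5.9869·149.0 − 8.36) / (146.0 − 5.9869·16.2)
α = (892 − 8.36) / (146.0 − 96.99) = 883.7/49.01 = 18.03

18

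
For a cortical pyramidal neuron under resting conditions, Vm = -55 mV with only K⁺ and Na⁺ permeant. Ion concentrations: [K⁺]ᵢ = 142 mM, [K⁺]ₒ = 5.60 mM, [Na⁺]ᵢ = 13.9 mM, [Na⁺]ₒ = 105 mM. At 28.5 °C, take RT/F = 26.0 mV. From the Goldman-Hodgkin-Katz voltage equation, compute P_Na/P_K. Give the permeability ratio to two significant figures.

Let α = P_Na/P_K. GHK: Vm = 26.0·ln[(Kₒ + α·Naₒ)/(Kᵢ + α·Naᵢ)].
e^(Vm/26.0) = e^(-55.0/26.0) = 0.12059
So 0.12059·(Kᵢ + α·Naᵢ) = Kₒ + α·Naₒ → α = (0.12059·142.0 − 5.6) / (105.0 − 0.12059·13.9)
α = (17.12 − 5.6) / (105.0 − 1.676) = 11.52/103.3 = 0.1115

0.11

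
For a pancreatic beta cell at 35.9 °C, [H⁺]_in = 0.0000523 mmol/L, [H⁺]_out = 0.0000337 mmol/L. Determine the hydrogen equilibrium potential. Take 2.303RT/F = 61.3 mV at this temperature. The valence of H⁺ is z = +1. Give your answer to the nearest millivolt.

-12 mV

E = (61.3/z) · log₁₀([H⁺]_out/[H⁺]_in) with z = +1.
= (61.3/1) · log₁₀(0.0000337/0.0000523) = 61.30 · log₁₀(0.6444)
= 61.30 · (-0.1909) = -11.70 mV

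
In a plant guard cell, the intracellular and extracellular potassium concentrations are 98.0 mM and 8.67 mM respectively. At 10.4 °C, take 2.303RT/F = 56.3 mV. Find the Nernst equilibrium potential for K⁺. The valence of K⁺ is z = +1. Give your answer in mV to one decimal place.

-59.3 mV

E = (56.3/z) · log₁₀([K⁺]_out/[K⁺]_in) with z = +1.
= (56.3/1) · log₁₀(8.67/98.0) = 56.30 · log₁₀(0.08847)
= 56.30 · (-1.0532) = -59.30 mV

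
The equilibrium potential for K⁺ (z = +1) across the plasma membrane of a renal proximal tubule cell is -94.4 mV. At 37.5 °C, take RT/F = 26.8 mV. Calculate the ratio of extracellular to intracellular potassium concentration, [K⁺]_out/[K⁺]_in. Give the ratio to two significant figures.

0.030

ln([out]/[in]) = E·z/(26.8) = -94.4 × 1 / 26.8 = -3.5224
[out]/[in] = e^(-3.5224) = 0.02953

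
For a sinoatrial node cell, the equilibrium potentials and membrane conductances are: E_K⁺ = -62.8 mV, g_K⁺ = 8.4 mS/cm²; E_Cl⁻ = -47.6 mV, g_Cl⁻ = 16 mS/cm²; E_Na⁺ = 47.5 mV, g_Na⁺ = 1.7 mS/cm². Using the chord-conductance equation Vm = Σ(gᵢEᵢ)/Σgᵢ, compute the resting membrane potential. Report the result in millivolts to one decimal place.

-46.3 mV

Σ gᵢEᵢ = 8.4·(-62.8) + 16·(-47.6) + 1.7·(47.5) = -1208.37
Σ gᵢ = 8.4 + 16 + 1.7 = 26.1
Vm = -1208.37 / 26.1 = -46.30 mV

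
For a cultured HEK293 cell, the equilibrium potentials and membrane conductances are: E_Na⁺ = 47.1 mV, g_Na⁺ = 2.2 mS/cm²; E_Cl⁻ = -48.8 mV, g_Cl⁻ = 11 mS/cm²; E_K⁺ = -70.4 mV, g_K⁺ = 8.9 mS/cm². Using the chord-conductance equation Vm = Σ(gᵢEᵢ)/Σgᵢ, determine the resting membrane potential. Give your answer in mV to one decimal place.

Σ gᵢEᵢ = 2.2·(47.1) + 11·(-48.8) + 8.9·(-70.4) = -1059.74
Σ gᵢ = 2.2 + 11 + 8.9 = 22.1
Vm = -1059.74 / 22.1 = -47.95 mV

-48.0 mV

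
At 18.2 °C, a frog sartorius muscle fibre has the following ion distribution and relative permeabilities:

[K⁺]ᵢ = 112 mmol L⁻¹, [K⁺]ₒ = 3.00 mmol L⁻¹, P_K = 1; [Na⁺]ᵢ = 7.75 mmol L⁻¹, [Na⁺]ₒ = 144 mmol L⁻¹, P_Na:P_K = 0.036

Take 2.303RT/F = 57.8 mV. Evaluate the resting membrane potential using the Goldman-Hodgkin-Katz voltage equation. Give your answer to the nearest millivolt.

Vm = 57.8 · log₁₀[(Σ P·[cation]ₒ + Σ P·[anion]ᵢ) / (Σ P·[cation]ᵢ + Σ P·[anion]ₒ)]
Numerator = 1×3.00 + 0.036×144 = 8.184
Denominator = 1×112 + 0.036×7.75 = 112.3
Vm = 57.8 · log₁₀(0.07289) = 57.8 × (-1.1373) = -65.74 mV

-66 mV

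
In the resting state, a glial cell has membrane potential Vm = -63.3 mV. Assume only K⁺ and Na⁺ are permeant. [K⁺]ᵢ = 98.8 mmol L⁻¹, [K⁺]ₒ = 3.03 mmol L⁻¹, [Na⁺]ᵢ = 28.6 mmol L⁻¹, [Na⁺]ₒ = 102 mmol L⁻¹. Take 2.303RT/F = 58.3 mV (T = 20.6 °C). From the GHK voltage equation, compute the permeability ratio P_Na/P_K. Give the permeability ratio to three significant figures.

Let α = P_Na/P_K. GHK: Vm = 58.3·log₁₀[(Kₒ + α·Naₒ)/(Kᵢ + α·Naᵢ)].
10^(Vm/58.3) = 10^(-63.3/58.3) = 0.08208
So 0.08208·(Kᵢ + α·Naᵢ) = Kₒ + α·Naₒ → α = (0.08208·98.8 − 3.03) / (102.0 − 0.08208·28.6)
α = (8.109 − 3.03) / (102.0 − 2.347) = 5.079/99.65 = 0.05097

0.0510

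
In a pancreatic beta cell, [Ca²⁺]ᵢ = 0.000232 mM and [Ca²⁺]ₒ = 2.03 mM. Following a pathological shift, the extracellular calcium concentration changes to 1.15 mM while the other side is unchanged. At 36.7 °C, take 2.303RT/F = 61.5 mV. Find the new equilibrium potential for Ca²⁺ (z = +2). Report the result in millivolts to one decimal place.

After the shift: [Ca²⁺]_out = 1.15, [Ca²⁺]_in = 0.000232 mM.
E_new = (61.5/2)·log₁₀(1.15/0.000232) = 30.75 · (3.6952) = 113.63 mV

113.6 mV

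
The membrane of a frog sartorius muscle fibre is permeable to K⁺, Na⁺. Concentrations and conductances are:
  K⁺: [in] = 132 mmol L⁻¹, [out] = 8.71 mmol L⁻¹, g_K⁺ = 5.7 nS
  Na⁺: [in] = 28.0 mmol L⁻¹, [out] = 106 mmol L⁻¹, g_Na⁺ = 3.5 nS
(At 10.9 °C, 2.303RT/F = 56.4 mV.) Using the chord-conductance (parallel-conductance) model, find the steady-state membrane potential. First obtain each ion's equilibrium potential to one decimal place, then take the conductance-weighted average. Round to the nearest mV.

-29 mV

E_K⁺ = (56.4/1)·log₁₀(8.71/132) = -66.6 mV
E_Na⁺ = (56.4/1)·log₁₀(106/28.0) = 32.6 mV
Vm = (Σ gᵢEᵢ)/(Σ gᵢ) = (5.7·-66.6 + 3.5·32.6) / (5.7 + 3.5)
= -265.52 / 9.2 = -28.86 mV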